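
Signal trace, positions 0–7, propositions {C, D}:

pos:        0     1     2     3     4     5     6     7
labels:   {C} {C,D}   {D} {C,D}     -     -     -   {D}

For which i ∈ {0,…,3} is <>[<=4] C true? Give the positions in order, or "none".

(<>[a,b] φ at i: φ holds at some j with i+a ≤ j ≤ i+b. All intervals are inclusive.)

0, 1, 2, 3

Evaluate at each i in [0,3]:
  i=0: ✓ (witness j=0)
  i=1: ✓ (witness j=1)
  i=2: ✓ (witness j=3)
  i=3: ✓ (witness j=3)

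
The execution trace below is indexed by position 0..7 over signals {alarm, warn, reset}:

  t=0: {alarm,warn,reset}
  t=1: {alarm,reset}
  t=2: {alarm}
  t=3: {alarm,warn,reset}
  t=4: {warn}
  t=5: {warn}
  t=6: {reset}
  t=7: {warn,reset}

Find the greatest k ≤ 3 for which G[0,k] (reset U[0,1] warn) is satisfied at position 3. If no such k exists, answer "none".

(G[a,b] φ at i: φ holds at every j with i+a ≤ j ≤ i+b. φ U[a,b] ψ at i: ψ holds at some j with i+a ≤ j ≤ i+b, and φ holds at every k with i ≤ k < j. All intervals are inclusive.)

3

(reset U[0,1] warn) must hold from j=3 onward; find where it first fails.
  j=3: holds
  j=4: holds
  j=5: holds
  j=6: holds
Holds through j=6; largest k = 3.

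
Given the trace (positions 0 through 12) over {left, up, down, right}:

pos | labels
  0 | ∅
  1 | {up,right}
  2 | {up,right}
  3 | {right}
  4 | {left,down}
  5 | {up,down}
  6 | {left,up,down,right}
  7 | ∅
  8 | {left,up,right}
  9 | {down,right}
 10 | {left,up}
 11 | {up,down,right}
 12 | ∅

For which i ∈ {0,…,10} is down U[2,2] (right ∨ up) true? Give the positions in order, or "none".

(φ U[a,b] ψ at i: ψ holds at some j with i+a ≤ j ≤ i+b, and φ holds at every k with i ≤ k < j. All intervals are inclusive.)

4

Evaluate at each i in [0,10]:
  i=0: ✗ (lhs fails at k=0 before rhs at j=2)
  i=1: ✗ (lhs fails at k=1 before rhs at j=3)
  i=2: ✗ (no rhs in [4,4])
  i=3: ✗ (lhs fails at k=3 before rhs at j=5)
  i=4: ✓ (rhs at j=6; lhs holds on [4,5])
  i=5: ✗ (no rhs in [7,7])
  i=6: ✗ (lhs fails at k=7 before rhs at j=8)
  i=7: ✗ (lhs fails at k=7 before rhs at j=9)
  i=8: ✗ (lhs fails at k=8 before rhs at j=10)
  i=9: ✗ (lhs fails at k=10 before rhs at j=11)
  i=10: ✗ (no rhs in [12,12])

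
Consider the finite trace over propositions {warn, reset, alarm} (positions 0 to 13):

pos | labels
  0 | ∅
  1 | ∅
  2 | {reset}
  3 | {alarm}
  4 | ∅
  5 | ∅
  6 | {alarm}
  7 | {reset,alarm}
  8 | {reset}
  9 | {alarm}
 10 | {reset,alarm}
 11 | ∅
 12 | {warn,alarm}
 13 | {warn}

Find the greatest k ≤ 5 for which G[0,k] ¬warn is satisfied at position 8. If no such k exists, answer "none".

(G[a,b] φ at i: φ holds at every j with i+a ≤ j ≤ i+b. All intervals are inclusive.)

¬warn must hold from j=8 onward; find where it first fails.
  j=8: holds
  j=9: holds
  j=10: holds
  j=11: holds
  j=12: fails
Holds on [8,11], so largest k = 3.

3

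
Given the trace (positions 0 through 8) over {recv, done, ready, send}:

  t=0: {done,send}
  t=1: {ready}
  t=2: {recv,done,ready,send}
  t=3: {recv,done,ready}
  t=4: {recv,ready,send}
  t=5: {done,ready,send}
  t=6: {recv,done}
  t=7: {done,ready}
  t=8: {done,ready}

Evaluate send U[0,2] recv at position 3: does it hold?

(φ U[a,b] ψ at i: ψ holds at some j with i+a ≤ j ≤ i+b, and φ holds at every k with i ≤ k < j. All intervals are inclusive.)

Need some j in [3,5] with recv, and send at every k in [3,j-1].
  j=3: recv holds; no prefix to check → satisfied.

Yes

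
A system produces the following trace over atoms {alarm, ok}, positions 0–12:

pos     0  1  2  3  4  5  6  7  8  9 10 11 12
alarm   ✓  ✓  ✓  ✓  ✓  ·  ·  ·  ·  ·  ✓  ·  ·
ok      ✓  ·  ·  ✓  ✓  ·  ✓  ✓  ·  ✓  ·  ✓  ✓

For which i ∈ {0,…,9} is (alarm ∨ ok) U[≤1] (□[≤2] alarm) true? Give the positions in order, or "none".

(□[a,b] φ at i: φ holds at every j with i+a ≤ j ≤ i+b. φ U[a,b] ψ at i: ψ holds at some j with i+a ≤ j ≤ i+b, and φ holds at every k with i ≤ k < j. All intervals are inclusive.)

Evaluate at each i in [0,9]:
  i=0: ✓ (rhs at j=0)
  i=1: ✓ (rhs at j=1)
  i=2: ✓ (rhs at j=2)
  i=3: ✗ (no rhs in [3,4])
  i=4: ✗ (no rhs in [4,5])
  i=5: ✗ (no rhs in [5,6])
  i=6: ✗ (no rhs in [6,7])
  i=7: ✗ (no rhs in [7,8])
  i=8: ✗ (no rhs in [8,9])
  i=9: ✗ (no rhs in [9,10])

0, 1, 2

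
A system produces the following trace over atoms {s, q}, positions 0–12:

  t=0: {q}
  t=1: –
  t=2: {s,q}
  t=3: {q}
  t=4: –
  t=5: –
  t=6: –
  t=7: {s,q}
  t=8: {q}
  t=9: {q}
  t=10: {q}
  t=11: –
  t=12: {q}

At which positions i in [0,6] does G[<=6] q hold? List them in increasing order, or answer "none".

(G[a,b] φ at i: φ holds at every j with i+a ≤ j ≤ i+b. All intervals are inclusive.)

none

Evaluate at each i in [0,6]:
  i=0: ✗ (fails at j=1)
  i=1: ✗ (fails at j=1)
  i=2: ✗ (fails at j=4)
  i=3: ✗ (fails at j=4)
  i=4: ✗ (fails at j=4)
  i=5: ✗ (fails at j=5)
  i=6: ✗ (fails at j=6)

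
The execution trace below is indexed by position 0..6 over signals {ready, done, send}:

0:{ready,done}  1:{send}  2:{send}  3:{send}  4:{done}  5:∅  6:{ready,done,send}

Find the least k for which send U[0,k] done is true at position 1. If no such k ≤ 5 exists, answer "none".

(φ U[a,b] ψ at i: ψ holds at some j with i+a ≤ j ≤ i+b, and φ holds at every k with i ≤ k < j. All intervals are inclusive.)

Need earliest j ≥ 1 with done, and send at every k in [1,j-1].
  j=1: rhs fails.
  j=2: rhs fails.
  j=3: rhs fails.
  j=4: rhs holds; lhs holds on [1,3]. k = 3.

3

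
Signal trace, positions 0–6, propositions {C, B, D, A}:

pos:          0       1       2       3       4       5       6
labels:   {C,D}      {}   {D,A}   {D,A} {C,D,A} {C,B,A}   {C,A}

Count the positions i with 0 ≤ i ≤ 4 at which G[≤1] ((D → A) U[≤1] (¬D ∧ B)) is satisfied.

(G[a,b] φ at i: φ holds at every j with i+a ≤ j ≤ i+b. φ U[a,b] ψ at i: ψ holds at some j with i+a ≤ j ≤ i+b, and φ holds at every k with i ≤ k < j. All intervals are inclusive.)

1

Evaluate at each i in [0,4]:
  i=0: ✗ (fails at j=0)
  i=1: ✗ (fails at j=1)
  i=2: ✗ (fails at j=2)
  i=3: ✗ (fails at j=3)
  i=4: ✓ (all of [4,5])
Positions where it holds: {4} → 1.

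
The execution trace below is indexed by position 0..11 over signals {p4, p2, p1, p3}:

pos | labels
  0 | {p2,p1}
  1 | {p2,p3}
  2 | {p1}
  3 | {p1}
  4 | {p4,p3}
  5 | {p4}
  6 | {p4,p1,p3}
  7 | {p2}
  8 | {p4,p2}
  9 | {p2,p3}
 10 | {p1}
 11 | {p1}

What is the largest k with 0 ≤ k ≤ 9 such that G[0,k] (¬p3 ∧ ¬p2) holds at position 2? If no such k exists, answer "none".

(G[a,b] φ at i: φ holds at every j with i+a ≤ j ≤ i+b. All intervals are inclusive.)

1

(¬p3 ∧ ¬p2) must hold from j=2 onward; find where it first fails.
  j=2: holds
  j=3: holds
  j=4: fails
Holds on [2,3], so largest k = 1.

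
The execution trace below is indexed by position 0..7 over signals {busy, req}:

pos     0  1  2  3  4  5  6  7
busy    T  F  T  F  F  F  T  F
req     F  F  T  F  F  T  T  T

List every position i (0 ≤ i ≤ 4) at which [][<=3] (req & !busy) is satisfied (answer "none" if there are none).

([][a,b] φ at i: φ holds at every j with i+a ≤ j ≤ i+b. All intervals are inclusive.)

Evaluate at each i in [0,4]:
  i=0: ✗ (fails at j=0)
  i=1: ✗ (fails at j=1)
  i=2: ✗ (fails at j=2)
  i=3: ✗ (fails at j=3)
  i=4: ✗ (fails at j=4)

none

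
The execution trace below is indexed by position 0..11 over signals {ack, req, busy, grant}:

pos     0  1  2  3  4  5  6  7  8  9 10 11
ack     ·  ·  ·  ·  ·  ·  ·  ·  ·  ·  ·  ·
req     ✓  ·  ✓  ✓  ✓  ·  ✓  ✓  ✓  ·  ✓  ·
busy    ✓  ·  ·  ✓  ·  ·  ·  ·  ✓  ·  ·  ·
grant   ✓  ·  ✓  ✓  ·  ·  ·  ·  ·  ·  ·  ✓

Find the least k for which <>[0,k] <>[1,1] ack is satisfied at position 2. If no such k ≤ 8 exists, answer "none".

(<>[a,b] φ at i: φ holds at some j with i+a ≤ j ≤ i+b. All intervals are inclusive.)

none

Scan j = 2,3,… for <>[1,1] ack:
  j=2: fails
  j=3: fails
  j=4: fails
  j=5: fails
  j=6: fails
  j=7: fails
  j=8: fails
  j=9: fails
  j=10: fails
No j in [2,10] satisfies it → none.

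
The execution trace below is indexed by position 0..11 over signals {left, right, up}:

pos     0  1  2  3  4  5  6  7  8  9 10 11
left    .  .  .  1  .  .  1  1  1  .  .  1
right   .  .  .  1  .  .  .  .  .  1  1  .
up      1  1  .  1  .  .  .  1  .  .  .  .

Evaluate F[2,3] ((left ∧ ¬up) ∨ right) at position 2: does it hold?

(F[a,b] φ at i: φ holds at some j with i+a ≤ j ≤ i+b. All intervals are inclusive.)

Check ((left ∧ ¬up) ∨ right) at each j in [4,5]:
  j=4: false
  j=5: false
No position in the window satisfies it → formula fails.

False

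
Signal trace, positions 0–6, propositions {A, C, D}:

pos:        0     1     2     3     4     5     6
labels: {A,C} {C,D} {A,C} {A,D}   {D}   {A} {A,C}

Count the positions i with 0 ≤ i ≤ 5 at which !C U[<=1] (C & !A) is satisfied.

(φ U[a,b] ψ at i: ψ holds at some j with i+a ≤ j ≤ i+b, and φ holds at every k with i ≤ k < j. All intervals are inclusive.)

Evaluate at each i in [0,5]:
  i=0: ✗ (lhs fails at k=0 before rhs at j=1)
  i=1: ✓ (rhs at j=1)
  i=2: ✗ (no rhs in [2,3])
  i=3: ✗ (no rhs in [3,4])
  i=4: ✗ (no rhs in [4,5])
  i=5: ✗ (no rhs in [5,6])
Positions where it holds: {1} → 1.

1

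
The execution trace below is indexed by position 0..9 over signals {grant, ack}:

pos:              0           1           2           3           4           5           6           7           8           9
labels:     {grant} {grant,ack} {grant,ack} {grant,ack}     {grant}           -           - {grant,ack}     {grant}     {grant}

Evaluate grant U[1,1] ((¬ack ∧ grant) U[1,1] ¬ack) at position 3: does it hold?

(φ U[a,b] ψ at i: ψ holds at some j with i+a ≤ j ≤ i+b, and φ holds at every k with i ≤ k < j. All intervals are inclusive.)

Yes

Need some j in [4,4] with ((¬ack ∧ grant) U[1,1] ¬ack), and grant at every k in [3,j-1].
  j=4: ((¬ack ∧ grant) U[1,1] ¬ack) holds; grant holds at every k in [3,3] → satisfied.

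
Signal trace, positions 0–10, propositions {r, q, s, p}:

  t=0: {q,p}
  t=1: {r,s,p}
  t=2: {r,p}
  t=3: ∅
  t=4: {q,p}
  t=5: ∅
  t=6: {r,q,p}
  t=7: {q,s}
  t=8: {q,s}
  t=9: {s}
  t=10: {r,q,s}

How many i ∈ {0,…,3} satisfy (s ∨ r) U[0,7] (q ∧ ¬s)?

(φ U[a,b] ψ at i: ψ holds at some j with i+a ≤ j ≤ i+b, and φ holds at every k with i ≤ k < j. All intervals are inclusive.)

Evaluate at each i in [0,3]:
  i=0: ✓ (rhs at j=0)
  i=1: ✗ (lhs fails at k=3 before rhs at j=4)
  i=2: ✗ (lhs fails at k=3 before rhs at j=4)
  i=3: ✗ (lhs fails at k=3 before rhs at j=4)
Positions where it holds: {0} → 1.

1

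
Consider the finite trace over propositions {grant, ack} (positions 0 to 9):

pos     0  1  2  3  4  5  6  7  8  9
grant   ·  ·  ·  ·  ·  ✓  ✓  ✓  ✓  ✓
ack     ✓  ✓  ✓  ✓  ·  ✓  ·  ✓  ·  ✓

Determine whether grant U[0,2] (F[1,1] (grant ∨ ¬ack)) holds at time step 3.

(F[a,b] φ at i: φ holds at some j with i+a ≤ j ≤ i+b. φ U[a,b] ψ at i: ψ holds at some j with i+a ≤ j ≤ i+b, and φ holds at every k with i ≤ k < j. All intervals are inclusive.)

Need some j in [3,5] with F[1,1] (grant ∨ ¬ack), and grant at every k in [3,j-1].
  j=3: F[1,1] (grant ∨ ¬ack) holds; no prefix to check → satisfied.

Holds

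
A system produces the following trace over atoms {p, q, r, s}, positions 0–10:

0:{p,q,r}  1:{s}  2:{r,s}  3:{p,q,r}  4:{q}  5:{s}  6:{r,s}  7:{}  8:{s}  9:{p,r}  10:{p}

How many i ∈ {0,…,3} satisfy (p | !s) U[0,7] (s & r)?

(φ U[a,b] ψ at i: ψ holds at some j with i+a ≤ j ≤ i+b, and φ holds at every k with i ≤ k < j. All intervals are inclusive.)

1

Evaluate at each i in [0,3]:
  i=0: ✗ (lhs fails at k=1 before rhs at j=2)
  i=1: ✗ (lhs fails at k=1 before rhs at j=2)
  i=2: ✓ (rhs at j=2)
  i=3: ✗ (lhs fails at k=5 before rhs at j=6)
Positions where it holds: {2} → 1.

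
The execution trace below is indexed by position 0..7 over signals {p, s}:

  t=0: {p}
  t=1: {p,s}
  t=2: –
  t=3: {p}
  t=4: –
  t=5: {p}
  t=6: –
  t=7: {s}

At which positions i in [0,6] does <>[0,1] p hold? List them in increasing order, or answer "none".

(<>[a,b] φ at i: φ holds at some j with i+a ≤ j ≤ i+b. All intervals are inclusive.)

Evaluate at each i in [0,6]:
  i=0: ✓ (witness j=0)
  i=1: ✓ (witness j=1)
  i=2: ✓ (witness j=3)
  i=3: ✓ (witness j=3)
  i=4: ✓ (witness j=5)
  i=5: ✓ (witness j=5)
  i=6: ✗ (none in [6,7])

0, 1, 2, 3, 4, 5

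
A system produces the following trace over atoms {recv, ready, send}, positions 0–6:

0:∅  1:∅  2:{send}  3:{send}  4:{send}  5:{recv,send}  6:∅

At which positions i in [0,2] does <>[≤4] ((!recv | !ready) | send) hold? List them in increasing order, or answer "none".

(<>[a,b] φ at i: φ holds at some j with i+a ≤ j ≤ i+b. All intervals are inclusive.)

Evaluate at each i in [0,2]:
  i=0: ✓ (witness j=0)
  i=1: ✓ (witness j=1)
  i=2: ✓ (witness j=2)

0, 1, 2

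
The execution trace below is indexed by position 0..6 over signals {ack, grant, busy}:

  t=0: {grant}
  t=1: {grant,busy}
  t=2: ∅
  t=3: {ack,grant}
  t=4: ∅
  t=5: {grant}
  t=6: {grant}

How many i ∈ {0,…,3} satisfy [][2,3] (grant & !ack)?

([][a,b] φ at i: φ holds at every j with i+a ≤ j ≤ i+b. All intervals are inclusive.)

Evaluate at each i in [0,3]:
  i=0: ✗ (fails at j=2)
  i=1: ✗ (fails at j=3)
  i=2: ✗ (fails at j=4)
  i=3: ✓ (all of [5,6])
Positions where it holds: {3} → 1.

1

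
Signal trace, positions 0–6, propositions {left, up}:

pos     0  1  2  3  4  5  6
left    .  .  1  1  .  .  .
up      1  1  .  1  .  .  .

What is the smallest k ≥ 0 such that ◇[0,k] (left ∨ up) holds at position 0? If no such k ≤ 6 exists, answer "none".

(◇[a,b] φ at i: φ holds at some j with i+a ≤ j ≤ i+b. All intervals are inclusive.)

0

Scan j = 0,1,… for (left ∨ up):
  j=0: holds
First hit at j=0, so smallest k = 0-0 = 0.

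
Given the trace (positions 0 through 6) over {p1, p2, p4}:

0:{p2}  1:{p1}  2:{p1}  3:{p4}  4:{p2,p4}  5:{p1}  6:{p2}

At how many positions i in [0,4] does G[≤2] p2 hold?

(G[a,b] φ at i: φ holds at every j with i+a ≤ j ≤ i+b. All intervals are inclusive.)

Evaluate at each i in [0,4]:
  i=0: ✗ (fails at j=1)
  i=1: ✗ (fails at j=1)
  i=2: ✗ (fails at j=2)
  i=3: ✗ (fails at j=3)
  i=4: ✗ (fails at j=5)
Positions where it holds: {} → 0.

0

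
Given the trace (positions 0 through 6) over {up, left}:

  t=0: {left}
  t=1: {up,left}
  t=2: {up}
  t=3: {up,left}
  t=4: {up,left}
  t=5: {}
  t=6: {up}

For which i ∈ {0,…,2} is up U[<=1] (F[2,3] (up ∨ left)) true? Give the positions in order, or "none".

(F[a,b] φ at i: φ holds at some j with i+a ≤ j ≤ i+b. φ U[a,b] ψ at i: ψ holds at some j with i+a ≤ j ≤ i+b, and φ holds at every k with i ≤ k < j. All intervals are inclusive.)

Evaluate at each i in [0,2]:
  i=0: ✓ (rhs at j=0)
  i=1: ✓ (rhs at j=1)
  i=2: ✓ (rhs at j=2)

0, 1, 2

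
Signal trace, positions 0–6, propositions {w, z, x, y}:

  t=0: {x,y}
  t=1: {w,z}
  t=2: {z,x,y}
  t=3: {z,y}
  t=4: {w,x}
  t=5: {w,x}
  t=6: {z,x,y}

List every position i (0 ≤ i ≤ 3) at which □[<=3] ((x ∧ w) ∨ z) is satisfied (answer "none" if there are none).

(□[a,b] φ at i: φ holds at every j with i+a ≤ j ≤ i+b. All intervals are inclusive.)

Evaluate at each i in [0,3]:
  i=0: ✗ (fails at j=0)
  i=1: ✓ (all of [1,4])
  i=2: ✓ (all of [2,5])
  i=3: ✓ (all of [3,6])

1, 2, 3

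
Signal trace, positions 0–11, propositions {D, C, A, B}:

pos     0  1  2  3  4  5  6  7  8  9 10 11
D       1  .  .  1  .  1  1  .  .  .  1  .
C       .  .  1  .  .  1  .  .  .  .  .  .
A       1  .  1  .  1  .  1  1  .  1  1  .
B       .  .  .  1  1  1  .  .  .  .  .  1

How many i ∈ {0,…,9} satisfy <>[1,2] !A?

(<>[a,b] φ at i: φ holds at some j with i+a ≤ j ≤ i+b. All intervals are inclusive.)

Evaluate at each i in [0,9]:
  i=0: ✓ (witness j=1)
  i=1: ✓ (witness j=3)
  i=2: ✓ (witness j=3)
  i=3: ✓ (witness j=5)
  i=4: ✓ (witness j=5)
  i=5: ✗ (none in [6,7])
  i=6: ✓ (witness j=8)
  i=7: ✓ (witness j=8)
  i=8: ✗ (none in [9,10])
  i=9: ✓ (witness j=11)
Positions where it holds: {0, 1, 2, 3, 4, 6, 7, 9} → 8.

8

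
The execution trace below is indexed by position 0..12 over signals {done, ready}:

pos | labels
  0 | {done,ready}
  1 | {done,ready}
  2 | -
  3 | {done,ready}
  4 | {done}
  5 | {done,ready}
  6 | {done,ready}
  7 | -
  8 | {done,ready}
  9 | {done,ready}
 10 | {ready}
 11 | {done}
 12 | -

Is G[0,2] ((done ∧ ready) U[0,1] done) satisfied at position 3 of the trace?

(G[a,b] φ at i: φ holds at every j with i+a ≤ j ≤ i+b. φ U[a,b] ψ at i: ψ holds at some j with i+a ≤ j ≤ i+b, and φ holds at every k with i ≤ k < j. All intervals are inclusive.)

Yes

Check ((done ∧ ready) U[0,1] done) at every j in [3,5]:
  j=3: holds
  j=4: holds
  j=5: holds
All positions satisfy it → formula holds.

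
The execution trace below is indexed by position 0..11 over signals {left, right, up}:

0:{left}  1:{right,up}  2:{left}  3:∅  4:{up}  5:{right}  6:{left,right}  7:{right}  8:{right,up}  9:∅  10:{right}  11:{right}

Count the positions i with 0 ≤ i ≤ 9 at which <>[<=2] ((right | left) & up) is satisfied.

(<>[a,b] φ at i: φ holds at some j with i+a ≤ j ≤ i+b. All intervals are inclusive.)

Evaluate at each i in [0,9]:
  i=0: ✓ (witness j=1)
  i=1: ✓ (witness j=1)
  i=2: ✗ (none in [2,4])
  i=3: ✗ (none in [3,5])
  i=4: ✗ (none in [4,6])
  i=5: ✗ (none in [5,7])
  i=6: ✓ (witness j=8)
  i=7: ✓ (witness j=8)
  i=8: ✓ (witness j=8)
  i=9: ✗ (none in [9,11])
Positions where it holds: {0, 1, 6, 7, 8} → 5.

5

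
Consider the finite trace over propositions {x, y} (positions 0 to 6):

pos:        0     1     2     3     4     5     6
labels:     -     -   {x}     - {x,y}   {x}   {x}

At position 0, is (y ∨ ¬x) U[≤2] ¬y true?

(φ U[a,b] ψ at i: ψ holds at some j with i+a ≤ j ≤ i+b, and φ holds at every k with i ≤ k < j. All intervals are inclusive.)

Holds

Need some j in [0,2] with ¬y, and (y ∨ ¬x) at every k in [0,j-1].
  j=0: ¬y holds; no prefix to check → satisfied.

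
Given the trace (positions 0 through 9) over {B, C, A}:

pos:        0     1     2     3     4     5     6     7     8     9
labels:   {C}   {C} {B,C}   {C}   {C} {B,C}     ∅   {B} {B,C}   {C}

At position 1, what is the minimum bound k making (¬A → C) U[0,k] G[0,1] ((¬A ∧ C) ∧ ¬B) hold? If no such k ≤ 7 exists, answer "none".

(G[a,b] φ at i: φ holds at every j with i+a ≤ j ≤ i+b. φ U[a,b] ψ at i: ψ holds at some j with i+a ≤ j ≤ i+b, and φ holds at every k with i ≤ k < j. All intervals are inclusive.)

Need earliest j ≥ 1 with G[0,1] ((¬A ∧ C) ∧ ¬B), and (¬A → C) at every k in [1,j-1].
  j=1: rhs fails.
  j=2: rhs fails.
  j=3: rhs holds; lhs holds on [1,2]. k = 2.

2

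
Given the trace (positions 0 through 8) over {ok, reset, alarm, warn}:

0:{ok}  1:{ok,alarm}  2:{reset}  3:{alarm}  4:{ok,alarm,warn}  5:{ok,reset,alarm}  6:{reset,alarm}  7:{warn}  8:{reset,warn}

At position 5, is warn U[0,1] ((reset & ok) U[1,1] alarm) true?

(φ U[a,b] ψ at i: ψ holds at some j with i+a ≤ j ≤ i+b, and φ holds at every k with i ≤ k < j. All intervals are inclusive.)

Need some j in [5,6] with ((reset & ok) U[1,1] alarm), and warn at every k in [5,j-1].
  j=5: ((reset & ok) U[1,1] alarm) holds; no prefix to check → satisfied.

True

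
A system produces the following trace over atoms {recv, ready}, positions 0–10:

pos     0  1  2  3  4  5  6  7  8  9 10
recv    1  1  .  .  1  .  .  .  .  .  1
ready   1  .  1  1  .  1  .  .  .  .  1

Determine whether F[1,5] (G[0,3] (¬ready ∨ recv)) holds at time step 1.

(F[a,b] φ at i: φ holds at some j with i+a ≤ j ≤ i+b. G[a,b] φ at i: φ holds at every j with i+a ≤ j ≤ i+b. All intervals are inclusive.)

Check G[0,3] (¬ready ∨ recv) at each j in [2,6]:
  j=2: fails at 2
  j=3: fails at 3
  j=4: fails at 5
  j=5: fails at 5
  j=6: holds on [6,9]
Found at j=6 → formula holds.

True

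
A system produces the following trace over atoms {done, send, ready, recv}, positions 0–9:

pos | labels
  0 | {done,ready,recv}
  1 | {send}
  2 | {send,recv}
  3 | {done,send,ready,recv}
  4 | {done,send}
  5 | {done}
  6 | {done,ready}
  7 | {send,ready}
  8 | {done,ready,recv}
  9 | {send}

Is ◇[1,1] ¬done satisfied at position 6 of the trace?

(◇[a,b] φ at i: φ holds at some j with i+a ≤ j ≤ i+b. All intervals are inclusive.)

Check ¬done at each j in [7,7]:
  j=7: true
Found at j=7 → formula holds.

True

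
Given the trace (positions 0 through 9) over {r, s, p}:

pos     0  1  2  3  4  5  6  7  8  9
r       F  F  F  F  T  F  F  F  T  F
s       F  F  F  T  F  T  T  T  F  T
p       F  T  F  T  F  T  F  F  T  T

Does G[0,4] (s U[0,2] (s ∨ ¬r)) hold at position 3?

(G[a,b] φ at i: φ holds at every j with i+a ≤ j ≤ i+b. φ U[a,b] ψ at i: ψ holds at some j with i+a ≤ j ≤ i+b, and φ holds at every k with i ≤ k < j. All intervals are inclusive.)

No

Check (s U[0,2] (s ∨ ¬r)) at every j in [3,7]:
  j=3: holds
  j=4: fails
  j=5: holds
  j=6: holds
  j=7: holds
Fails at j=4 → formula fails.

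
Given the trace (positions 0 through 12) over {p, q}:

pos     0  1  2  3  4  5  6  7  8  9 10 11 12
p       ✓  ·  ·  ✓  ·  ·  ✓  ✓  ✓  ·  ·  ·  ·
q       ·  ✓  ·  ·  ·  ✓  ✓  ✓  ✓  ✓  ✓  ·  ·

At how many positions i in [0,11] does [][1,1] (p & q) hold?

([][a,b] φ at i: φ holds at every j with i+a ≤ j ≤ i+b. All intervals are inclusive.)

3

Evaluate at each i in [0,11]:
  i=0: ✗ (fails at j=1)
  i=1: ✗ (fails at j=2)
  i=2: ✗ (fails at j=3)
  i=3: ✗ (fails at j=4)
  i=4: ✗ (fails at j=5)
  i=5: ✓ (all of [6,6])
  i=6: ✓ (all of [7,7])
  i=7: ✓ (all of [8,8])
  i=8: ✗ (fails at j=9)
  i=9: ✗ (fails at j=10)
  i=10: ✗ (fails at j=11)
  i=11: ✗ (fails at j=12)
Positions where it holds: {5, 6, 7} → 3.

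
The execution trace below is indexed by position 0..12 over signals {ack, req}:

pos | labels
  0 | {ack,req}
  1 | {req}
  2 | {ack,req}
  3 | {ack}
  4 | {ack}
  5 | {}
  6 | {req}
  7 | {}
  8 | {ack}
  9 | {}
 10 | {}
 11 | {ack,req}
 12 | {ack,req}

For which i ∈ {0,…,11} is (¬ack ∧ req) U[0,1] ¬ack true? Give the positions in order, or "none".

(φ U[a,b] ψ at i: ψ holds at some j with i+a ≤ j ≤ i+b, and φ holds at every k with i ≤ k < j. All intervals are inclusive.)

Evaluate at each i in [0,11]:
  i=0: ✗ (lhs fails at k=0 before rhs at j=1)
  i=1: ✓ (rhs at j=1)
  i=2: ✗ (no rhs in [2,3])
  i=3: ✗ (no rhs in [3,4])
  i=4: ✗ (lhs fails at k=4 before rhs at j=5)
  i=5: ✓ (rhs at j=5)
  i=6: ✓ (rhs at j=6)
  i=7: ✓ (rhs at j=7)
  i=8: ✗ (lhs fails at k=8 before rhs at j=9)
  i=9: ✓ (rhs at j=9)
  i=10: ✓ (rhs at j=10)
  i=11: ✗ (no rhs in [11,12])

1, 5, 6, 7, 9, 10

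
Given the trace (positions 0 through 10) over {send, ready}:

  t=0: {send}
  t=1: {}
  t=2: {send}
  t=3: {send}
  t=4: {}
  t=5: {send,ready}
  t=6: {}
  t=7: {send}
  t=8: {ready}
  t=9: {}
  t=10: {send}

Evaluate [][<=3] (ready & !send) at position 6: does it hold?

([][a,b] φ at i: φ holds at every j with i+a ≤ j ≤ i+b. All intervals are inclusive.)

No

Check (ready & !send) at every j in [6,9]:
  j=6: false
  j=7: false
  j=8: true
  j=9: false
Fails at j=6 → formula fails.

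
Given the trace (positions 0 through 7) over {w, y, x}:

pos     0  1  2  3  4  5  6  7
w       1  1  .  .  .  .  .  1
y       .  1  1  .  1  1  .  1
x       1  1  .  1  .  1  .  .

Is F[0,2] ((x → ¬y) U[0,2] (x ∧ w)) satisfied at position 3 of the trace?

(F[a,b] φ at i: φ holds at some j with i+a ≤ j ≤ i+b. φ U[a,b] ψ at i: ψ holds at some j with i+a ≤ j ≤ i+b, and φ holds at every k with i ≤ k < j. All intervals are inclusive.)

Check ((x → ¬y) U[0,2] (x ∧ w)) at each j in [3,5]:
  j=3: fails
  j=4: fails
  j=5: fails
No position in the window satisfies it → formula fails.

False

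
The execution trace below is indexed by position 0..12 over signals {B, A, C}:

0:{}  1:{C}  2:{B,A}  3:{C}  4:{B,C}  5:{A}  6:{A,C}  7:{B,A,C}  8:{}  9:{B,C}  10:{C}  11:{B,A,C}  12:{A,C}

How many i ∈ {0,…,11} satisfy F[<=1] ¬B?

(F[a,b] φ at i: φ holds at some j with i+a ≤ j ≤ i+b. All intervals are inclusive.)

Evaluate at each i in [0,11]:
  i=0: ✓ (witness j=0)
  i=1: ✓ (witness j=1)
  i=2: ✓ (witness j=3)
  i=3: ✓ (witness j=3)
  i=4: ✓ (witness j=5)
  i=5: ✓ (witness j=5)
  i=6: ✓ (witness j=6)
  i=7: ✓ (witness j=8)
  i=8: ✓ (witness j=8)
  i=9: ✓ (witness j=10)
  i=10: ✓ (witness j=10)
  i=11: ✓ (witness j=12)
Positions where it holds: {0, 1, 2, 3, 4, 5, 6, 7, 8, 9, 10, 11} → 12.

12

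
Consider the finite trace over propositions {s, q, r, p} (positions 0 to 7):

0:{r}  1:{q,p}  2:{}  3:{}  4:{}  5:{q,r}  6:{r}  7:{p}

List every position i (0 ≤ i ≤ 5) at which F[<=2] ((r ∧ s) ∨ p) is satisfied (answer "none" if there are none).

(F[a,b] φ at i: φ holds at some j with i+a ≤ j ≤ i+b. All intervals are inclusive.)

0, 1, 5

Evaluate at each i in [0,5]:
  i=0: ✓ (witness j=1)
  i=1: ✓ (witness j=1)
  i=2: ✗ (none in [2,4])
  i=3: ✗ (none in [3,5])
  i=4: ✗ (none in [4,6])
  i=5: ✓ (witness j=7)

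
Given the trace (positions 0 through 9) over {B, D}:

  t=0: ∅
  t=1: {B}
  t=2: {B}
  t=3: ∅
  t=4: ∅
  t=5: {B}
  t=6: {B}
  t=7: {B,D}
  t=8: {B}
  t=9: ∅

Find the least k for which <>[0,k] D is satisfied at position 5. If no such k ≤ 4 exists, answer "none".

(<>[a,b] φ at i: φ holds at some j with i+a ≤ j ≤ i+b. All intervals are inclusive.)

2

Scan j = 5,6,… for D:
  j=5: fails
  j=6: fails
  j=7: holds
First hit at j=7, so smallest k = 7-5 = 2.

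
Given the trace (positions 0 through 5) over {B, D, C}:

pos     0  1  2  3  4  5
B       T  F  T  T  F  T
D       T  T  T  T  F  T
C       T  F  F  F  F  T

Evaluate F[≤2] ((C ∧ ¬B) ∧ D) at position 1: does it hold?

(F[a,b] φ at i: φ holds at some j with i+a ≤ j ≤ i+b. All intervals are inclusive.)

Does not hold

Check ((C ∧ ¬B) ∧ D) at each j in [1,3]:
  j=1: false
  j=2: false
  j=3: false
No position in the window satisfies it → formula fails.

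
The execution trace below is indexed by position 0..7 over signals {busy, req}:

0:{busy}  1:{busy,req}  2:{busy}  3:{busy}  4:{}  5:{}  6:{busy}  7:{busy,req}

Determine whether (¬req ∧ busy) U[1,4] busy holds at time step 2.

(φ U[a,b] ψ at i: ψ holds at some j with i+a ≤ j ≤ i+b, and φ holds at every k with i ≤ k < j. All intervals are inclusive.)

Yes

Need some j in [3,6] with busy, and (¬req ∧ busy) at every k in [2,j-1].
  j=3: busy holds; (¬req ∧ busy) holds at every k in [2,2] → satisfied.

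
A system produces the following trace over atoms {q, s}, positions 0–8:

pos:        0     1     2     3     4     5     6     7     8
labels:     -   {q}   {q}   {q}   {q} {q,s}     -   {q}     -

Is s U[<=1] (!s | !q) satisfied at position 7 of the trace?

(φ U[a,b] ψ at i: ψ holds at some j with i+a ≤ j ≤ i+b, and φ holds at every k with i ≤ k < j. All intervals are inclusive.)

Need some j in [7,8] with (!s | !q), and s at every k in [7,j-1].
  j=7: (!s | !q) holds; no prefix to check → satisfied.

Yes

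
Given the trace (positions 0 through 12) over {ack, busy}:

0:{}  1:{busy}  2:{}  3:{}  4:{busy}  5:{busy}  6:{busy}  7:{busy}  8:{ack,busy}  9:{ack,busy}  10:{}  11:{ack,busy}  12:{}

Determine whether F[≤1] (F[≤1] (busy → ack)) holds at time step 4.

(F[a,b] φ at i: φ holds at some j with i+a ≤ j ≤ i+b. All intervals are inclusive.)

Check F[≤1] (busy → ack) at each j in [4,5]:
  j=4: fails (none in [4,5])
  j=5: fails (none in [5,6])
No position in the window satisfies it → formula fails.

False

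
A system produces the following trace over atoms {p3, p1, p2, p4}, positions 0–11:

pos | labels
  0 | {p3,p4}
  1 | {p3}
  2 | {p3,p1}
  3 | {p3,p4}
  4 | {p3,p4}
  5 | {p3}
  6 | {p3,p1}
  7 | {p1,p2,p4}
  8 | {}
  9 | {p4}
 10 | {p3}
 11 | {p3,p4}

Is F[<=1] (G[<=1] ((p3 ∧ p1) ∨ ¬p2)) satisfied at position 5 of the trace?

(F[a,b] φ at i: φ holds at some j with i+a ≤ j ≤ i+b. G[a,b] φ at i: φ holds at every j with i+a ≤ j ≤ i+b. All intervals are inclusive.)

Check G[<=1] ((p3 ∧ p1) ∨ ¬p2) at each j in [5,6]:
  j=5: holds on [5,6]
  j=6: fails at 7
Found at j=5 → formula holds.

Yes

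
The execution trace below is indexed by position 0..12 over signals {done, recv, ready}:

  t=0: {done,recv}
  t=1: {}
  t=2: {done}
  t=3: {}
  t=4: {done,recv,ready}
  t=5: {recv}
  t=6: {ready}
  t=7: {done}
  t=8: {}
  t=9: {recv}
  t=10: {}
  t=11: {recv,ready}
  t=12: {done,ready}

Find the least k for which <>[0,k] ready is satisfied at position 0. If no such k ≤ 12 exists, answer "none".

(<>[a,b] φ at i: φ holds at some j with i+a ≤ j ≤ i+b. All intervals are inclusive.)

Scan j = 0,1,… for ready:
  j=0: fails
  j=1: fails
  j=2: fails
  j=3: fails
  j=4: holds
First hit at j=4, so smallest k = 4-0 = 4.

4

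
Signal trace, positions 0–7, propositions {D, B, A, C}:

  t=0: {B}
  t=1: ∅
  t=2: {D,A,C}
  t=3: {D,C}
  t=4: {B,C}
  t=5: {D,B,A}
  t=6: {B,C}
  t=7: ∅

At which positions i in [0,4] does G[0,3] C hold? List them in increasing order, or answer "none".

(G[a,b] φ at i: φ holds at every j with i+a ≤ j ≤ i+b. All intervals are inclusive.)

none

Evaluate at each i in [0,4]:
  i=0: ✗ (fails at j=0)
  i=1: ✗ (fails at j=1)
  i=2: ✗ (fails at j=5)
  i=3: ✗ (fails at j=5)
  i=4: ✗ (fails at j=5)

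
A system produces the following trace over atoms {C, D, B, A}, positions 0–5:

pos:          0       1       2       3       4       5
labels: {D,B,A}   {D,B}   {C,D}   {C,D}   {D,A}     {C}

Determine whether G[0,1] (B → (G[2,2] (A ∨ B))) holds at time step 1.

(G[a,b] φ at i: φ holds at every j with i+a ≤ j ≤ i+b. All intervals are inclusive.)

Check (B → (G[2,2] (A ∨ B))) at every j in [1,2]:
  j=1: antecedent true; consequent fails at 3 → ✗
  j=2: antecedent false → ✓
Fails at j=1 → formula fails.

No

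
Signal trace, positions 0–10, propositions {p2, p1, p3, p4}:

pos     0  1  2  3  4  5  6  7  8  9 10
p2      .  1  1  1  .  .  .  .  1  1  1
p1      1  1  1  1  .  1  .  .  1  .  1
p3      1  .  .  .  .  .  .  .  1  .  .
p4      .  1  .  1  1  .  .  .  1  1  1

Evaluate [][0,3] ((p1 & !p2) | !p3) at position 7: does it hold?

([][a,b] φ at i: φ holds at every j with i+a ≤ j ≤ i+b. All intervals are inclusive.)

Check ((p1 & !p2) | !p3) at every j in [7,10]:
  j=7: true
  j=8: false
  j=9: true
  j=10: true
Fails at j=8 → formula fails.

False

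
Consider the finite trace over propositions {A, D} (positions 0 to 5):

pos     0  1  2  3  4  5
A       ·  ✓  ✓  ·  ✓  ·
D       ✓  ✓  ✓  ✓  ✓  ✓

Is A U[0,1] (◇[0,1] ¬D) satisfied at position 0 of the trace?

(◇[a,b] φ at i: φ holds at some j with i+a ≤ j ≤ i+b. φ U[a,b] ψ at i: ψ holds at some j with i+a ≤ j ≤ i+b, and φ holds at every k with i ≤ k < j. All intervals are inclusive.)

Does not hold

Need some j in [0,1] with ◇[0,1] ¬D, and A at every k in [0,j-1].
  j=0: ◇[0,1] ¬D — fails (none in [0,1]).
  j=1: ◇[0,1] ¬D — fails (none in [1,2]).
No j in the window works → until fails.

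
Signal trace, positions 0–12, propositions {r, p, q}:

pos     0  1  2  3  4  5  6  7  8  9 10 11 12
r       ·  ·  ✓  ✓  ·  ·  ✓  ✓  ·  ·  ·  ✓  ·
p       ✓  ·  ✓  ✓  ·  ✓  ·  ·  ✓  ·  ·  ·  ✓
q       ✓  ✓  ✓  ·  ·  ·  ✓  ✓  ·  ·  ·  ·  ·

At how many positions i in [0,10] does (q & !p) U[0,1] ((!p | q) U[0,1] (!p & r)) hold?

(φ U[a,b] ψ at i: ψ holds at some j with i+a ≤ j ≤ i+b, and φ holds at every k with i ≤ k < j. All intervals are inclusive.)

Evaluate at each i in [0,10]:
  i=0: ✗ (no rhs in [0,1])
  i=1: ✗ (no rhs in [1,2])
  i=2: ✗ (no rhs in [2,3])
  i=3: ✗ (no rhs in [3,4])
  i=4: ✗ (no rhs in [4,5])
  i=5: ✗ (lhs fails at k=5 before rhs at j=6)
  i=6: ✓ (rhs at j=6)
  i=7: ✓ (rhs at j=7)
  i=8: ✗ (no rhs in [8,9])
  i=9: ✗ (lhs fails at k=9 before rhs at j=10)
  i=10: ✓ (rhs at j=10)
Positions where it holds: {6, 7, 10} → 3.

3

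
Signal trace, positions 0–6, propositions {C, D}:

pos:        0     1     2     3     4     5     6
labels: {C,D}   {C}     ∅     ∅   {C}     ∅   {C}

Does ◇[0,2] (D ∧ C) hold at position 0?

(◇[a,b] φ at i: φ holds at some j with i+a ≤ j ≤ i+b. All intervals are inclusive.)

True

Check (D ∧ C) at each j in [0,2]:
  j=0: true
  j=1: false
  j=2: false
Found at j=0 → formula holds.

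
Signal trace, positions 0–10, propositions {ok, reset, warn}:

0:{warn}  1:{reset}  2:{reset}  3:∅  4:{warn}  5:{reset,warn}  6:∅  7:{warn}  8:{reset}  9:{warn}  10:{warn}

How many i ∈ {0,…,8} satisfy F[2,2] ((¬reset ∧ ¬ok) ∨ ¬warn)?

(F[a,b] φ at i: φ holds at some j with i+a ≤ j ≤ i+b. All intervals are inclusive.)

Evaluate at each i in [0,8]:
  i=0: ✓ (witness j=2)
  i=1: ✓ (witness j=3)
  i=2: ✓ (witness j=4)
  i=3: ✗ (none in [5,5])
  i=4: ✓ (witness j=6)
  i=5: ✓ (witness j=7)
  i=6: ✓ (witness j=8)
  i=7: ✓ (witness j=9)
  i=8: ✓ (witness j=10)
Positions where it holds: {0, 1, 2, 4, 5, 6, 7, 8} → 8.

8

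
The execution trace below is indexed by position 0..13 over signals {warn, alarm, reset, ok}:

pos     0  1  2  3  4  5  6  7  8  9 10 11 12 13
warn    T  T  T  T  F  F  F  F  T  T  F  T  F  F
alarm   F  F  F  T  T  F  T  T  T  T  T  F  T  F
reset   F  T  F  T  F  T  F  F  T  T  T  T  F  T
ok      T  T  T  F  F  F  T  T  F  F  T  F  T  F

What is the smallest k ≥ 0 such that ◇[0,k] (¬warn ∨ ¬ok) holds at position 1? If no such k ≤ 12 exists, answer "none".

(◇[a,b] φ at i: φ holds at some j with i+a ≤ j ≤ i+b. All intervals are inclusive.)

2

Scan j = 1,2,… for (¬warn ∨ ¬ok):
  j=1: fails
  j=2: fails
  j=3: holds
First hit at j=3, so smallest k = 3-1 = 2.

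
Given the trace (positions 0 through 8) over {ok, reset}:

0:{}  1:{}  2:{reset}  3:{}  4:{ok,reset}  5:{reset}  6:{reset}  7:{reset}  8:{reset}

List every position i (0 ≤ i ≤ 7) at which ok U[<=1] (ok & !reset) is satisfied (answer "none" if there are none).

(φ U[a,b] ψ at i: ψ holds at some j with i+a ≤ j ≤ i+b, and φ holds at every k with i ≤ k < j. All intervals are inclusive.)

Evaluate at each i in [0,7]:
  i=0: ✗ (no rhs in [0,1])
  i=1: ✗ (no rhs in [1,2])
  i=2: ✗ (no rhs in [2,3])
  i=3: ✗ (no rhs in [3,4])
  i=4: ✗ (no rhs in [4,5])
  i=5: ✗ (no rhs in [5,6])
  i=6: ✗ (no rhs in [6,7])
  i=7: ✗ (no rhs in [7,8])

none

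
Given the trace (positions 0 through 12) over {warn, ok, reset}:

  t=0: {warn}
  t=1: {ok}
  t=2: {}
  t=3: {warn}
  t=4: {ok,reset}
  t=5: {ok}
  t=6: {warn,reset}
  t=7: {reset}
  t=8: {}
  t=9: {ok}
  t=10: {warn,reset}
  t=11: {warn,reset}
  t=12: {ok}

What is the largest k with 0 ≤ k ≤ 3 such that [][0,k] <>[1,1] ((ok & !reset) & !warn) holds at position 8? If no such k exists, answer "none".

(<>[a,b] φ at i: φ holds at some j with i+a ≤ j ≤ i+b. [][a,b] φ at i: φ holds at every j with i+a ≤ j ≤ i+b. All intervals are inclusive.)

<>[1,1] ((ok & !reset) & !warn) must hold from j=8 onward; find where it first fails.
  j=8: holds
  j=9: fails
Holds on [8,8], so largest k = 0.

0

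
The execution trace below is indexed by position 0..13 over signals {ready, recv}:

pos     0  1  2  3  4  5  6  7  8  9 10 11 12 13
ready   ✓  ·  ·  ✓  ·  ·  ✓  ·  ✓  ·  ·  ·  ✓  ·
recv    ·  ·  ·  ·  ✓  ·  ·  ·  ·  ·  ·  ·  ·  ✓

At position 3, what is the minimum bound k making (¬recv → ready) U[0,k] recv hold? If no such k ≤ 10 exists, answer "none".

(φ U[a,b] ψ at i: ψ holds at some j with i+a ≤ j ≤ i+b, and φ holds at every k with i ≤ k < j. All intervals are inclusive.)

1

Need earliest j ≥ 3 with recv, and (¬recv → ready) at every k in [3,j-1].
  j=3: rhs fails.
  j=4: rhs holds; lhs holds on [3,3]. k = 1.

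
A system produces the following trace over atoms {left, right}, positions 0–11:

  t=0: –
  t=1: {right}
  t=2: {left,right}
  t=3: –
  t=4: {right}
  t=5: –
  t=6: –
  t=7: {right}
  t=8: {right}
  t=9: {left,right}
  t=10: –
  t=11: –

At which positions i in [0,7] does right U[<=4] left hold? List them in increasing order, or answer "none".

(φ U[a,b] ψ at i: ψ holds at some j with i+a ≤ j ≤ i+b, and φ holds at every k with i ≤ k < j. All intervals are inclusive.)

1, 2, 7

Evaluate at each i in [0,7]:
  i=0: ✗ (lhs fails at k=0 before rhs at j=2)
  i=1: ✓ (rhs at j=2; lhs holds on [1,1])
  i=2: ✓ (rhs at j=2)
  i=3: ✗ (no rhs in [3,7])
  i=4: ✗ (no rhs in [4,8])
  i=5: ✗ (lhs fails at k=5 before rhs at j=9)
  i=6: ✗ (lhs fails at k=6 before rhs at j=9)
  i=7: ✓ (rhs at j=9; lhs holds on [7,8])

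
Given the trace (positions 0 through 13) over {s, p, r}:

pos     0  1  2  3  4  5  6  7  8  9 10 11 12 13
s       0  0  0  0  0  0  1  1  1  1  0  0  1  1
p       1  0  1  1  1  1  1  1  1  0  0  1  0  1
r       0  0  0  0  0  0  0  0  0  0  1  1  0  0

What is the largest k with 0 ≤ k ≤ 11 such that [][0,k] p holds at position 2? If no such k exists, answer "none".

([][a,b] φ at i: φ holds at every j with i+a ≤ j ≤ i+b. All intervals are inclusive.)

p must hold from j=2 onward; find where it first fails.
  j=2: holds
  j=3: holds
  j=4: holds
  j=5: holds
  j=6: holds
  j=7: holds
  j=8: holds
  j=9: fails
Holds on [2,8], so largest k = 6.

6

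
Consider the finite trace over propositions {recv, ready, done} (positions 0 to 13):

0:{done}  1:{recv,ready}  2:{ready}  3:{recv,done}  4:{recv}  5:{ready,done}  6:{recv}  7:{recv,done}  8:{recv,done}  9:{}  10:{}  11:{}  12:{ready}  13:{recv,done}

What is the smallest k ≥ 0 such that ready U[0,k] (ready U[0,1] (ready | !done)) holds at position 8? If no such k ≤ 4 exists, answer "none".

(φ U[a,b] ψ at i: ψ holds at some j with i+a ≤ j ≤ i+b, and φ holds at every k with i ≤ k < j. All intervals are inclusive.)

none

Need earliest j ≥ 8 with (ready U[0,1] (ready | !done)), and ready at every k in [8,j-1].
  j=8: rhs fails.
  j=9: rhs holds but lhs fails at k=8.
  j=10: rhs holds but lhs fails at k=8.
  j=11: rhs holds but lhs fails at k=8.
  j=12: rhs holds but lhs fails at k=8.
No witness within the range → none.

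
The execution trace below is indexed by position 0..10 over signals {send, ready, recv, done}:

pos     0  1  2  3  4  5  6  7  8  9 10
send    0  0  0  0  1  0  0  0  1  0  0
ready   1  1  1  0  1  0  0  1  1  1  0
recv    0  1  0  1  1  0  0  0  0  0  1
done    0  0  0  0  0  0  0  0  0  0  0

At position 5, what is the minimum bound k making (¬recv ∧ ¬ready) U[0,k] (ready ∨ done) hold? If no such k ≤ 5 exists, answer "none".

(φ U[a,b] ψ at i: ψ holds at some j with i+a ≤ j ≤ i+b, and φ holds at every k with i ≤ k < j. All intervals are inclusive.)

Need earliest j ≥ 5 with (ready ∨ done), and (¬recv ∧ ¬ready) at every k in [5,j-1].
  j=5: rhs fails.
  j=6: rhs fails.
  j=7: rhs holds; lhs holds on [5,6]. k = 2.

2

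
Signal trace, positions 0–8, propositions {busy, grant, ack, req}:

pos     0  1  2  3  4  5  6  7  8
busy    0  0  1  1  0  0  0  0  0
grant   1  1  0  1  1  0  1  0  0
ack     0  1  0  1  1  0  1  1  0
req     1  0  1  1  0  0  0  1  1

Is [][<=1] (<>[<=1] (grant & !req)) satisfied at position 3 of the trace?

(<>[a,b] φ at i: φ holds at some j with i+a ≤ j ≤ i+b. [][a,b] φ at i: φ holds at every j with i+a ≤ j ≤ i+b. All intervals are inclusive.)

True

Check <>[<=1] (grant & !req) at every j in [3,4]:
  j=3: holds (witness at 4)
  j=4: holds (witness at 4)
All positions satisfy it → formula holds.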